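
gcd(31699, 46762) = 1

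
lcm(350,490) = 2450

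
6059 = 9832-3773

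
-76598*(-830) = 63576340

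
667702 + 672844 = 1340546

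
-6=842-848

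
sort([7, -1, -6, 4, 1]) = [-6, -1, 1, 4, 7]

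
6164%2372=1420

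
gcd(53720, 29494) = 2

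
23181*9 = 208629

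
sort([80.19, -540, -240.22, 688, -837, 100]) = [-837, -540, -240.22, 80.19, 100, 688]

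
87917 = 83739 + 4178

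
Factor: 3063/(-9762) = -1 * 2^(-1) * 1021^1 * 1627^(-1) = -1021/3254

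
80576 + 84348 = 164924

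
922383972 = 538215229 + 384168743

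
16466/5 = 3293 + 1/5 = 3293.20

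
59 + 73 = 132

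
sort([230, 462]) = [230, 462]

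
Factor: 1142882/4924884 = 2^(-1)*3^(-1)*13^1*97^(-1)*113^1*389^1*4231^(-1) = 571441/2462442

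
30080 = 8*3760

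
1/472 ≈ 0.00212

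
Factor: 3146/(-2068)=-1 * 2^(-1) * 11^1 * 13^1 * 47^(-1)=-143/94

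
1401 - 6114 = -4713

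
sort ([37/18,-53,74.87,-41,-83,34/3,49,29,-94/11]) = [-83,-53,-41,-94/11,37/18,34/3,29,49,74.87]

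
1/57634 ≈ 0.0000174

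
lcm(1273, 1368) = 91656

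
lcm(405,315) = 2835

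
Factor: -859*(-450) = 2^1*3^2*5^2*859^1 = 386550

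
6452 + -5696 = 756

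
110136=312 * 353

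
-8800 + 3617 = -5183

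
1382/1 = 1382 = 1382.00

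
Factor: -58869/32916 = -1*2^(-2)*3^1*13^(-1)*31^1 = -93/52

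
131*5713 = 748403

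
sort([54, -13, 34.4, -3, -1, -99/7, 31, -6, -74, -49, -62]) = [-74, -62, -49, -99/7, -13, -6, -3, -1, 31, 34.4, 54]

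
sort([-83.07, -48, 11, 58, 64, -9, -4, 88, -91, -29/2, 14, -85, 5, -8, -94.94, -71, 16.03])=[-94.94, -91, -85, -83.07, -71, -48, -29/2, -9, -8, -4, 5, 11, 14, 16.03, 58, 64, 88]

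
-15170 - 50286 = -65456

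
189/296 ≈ 0.639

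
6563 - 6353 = 210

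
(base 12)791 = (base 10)1117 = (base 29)19f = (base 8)2135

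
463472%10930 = 4412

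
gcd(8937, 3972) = 993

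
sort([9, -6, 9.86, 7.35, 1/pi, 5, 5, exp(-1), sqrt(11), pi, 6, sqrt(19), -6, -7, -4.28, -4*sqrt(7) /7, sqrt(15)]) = [-7, -6, -6, -4.28, -4*sqrt(7) /7, 1/pi, exp(-1), pi, sqrt(11), sqrt(15), sqrt(19), 5, 5, 6, 7.35, 9, 9.86]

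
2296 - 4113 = -1817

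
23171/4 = 5792 + 3/4 = 5792.75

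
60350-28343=32007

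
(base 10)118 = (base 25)4i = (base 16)76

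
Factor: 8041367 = 1699^1 * 4733^1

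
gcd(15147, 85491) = 9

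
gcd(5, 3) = 1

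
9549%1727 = 914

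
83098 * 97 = 8060506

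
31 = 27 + 4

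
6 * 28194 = 169164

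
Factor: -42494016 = -1 * 2^6 * 3^1 * 17^1 * 47^1 * 277^1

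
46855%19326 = 8203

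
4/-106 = -2/53 ≈ -0.0377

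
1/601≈0.00166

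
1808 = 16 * 113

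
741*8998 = 6667518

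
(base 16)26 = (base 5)123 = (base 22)1g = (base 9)42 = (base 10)38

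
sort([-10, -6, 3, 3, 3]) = [-10, -6, 3, 3, 3]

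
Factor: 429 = 3^1 * 11^1 * 13^1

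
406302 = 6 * 67717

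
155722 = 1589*98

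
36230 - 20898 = 15332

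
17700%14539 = 3161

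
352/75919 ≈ 0.00464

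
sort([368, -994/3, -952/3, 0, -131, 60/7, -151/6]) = [-994/3, -952/3, -131, -151/6, 0, 60/7, 368]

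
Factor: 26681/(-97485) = -1*3^(-1)*5^(-1)*67^(-1)*97^(-1)*26681^1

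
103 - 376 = -273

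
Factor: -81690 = -1*2^1*3^1*5^1*7^1*389^1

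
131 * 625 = 81875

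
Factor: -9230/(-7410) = 3^(-1)*19^(-1)*71^1 = 71/57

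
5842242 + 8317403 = 14159645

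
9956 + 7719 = 17675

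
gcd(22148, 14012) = 452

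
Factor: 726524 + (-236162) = 2^1 * 3^1 * 81727^1 = 490362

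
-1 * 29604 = -29604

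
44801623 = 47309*947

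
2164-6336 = -4172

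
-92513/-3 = 30837 + 2/3 ≈ 30837.67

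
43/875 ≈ 0.0491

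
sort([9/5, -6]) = [-6, 9/5]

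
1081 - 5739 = -4658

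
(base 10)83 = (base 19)47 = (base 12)6b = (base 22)3h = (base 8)123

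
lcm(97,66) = 6402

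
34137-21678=12459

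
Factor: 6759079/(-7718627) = -1 * 7^(-2) * 19^1 * 23^1 * 15467^1 * 157523^(-1)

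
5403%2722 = 2681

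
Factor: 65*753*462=2^1*3^2*5^1*7^1*11^1*13^1*251^1=22612590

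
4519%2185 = 149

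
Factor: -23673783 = -1*3^1*7^1*1127323^1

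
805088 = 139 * 5792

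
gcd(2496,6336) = 192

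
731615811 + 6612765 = 738228576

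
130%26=0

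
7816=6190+1626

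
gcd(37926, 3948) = 42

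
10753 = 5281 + 5472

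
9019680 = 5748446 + 3271234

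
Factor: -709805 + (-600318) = -1*1310123^1 = -1310123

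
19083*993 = 18949419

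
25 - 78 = -53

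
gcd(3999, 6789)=93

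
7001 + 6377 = 13378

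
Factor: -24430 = -1*2^1*5^1*7^1*349^1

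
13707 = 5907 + 7800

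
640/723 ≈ 0.885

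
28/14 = 2 = 2.00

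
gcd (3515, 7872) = 1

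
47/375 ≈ 0.125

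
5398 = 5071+327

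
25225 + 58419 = 83644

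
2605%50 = 5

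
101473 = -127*(-799)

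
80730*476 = 38427480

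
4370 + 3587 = 7957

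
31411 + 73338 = 104749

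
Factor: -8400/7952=-1 * 3^1 * 5^2 * 71^(-1)=-75/71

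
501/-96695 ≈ -0.00518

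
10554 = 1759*6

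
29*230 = 6670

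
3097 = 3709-612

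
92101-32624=59477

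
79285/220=360 + 17/44 ≈ 360.39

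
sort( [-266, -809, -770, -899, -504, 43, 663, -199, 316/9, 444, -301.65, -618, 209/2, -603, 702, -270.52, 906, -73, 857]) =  [-899, -809, -770, -618, -603, -504, -301.65, -270.52, -266, -199, -73, 316/9, 43, 209/2, 444, 663, 702, 857, 906]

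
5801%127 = 86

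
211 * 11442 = 2414262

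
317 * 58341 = 18494097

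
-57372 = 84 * (-683)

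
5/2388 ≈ 0.00209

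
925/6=154 + 1/6 ≈ 154.17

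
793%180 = 73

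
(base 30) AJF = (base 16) 2571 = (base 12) 5669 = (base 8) 22561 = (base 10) 9585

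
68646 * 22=1510212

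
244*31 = 7564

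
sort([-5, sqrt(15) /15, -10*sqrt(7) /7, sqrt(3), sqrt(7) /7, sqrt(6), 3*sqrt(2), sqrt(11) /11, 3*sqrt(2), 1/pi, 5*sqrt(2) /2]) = [-5, -10*sqrt(7) /7, sqrt(15) /15, sqrt(11) /11, 1/pi, sqrt(7) /7, sqrt(3), sqrt(6), 5*sqrt(2) /2, 3*sqrt(2), 3*sqrt(2)]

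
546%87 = 24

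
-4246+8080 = 3834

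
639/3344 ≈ 0.191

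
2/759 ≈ 0.00264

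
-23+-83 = -106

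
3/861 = 1/287 ≈ 0.00348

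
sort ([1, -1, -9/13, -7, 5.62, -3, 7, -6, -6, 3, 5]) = [-7, -6, -6, -3, -1, -9/13, 1, 3, 5, 5.62, 7]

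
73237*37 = 2709769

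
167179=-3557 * (-47)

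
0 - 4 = -4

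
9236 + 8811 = 18047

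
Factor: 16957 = 31^1*547^1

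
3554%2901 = 653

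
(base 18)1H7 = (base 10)637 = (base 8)1175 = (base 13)3A0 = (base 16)27D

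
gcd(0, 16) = 16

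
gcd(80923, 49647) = 1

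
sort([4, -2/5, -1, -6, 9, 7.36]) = [-6, -1, -2/5, 4, 7.36, 9]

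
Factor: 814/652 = 2^(-1) * 11^1 * 37^1 * 163^(-1) = 407/326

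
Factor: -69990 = -1*2^1*3^1*5^1*2333^1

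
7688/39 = 197 + 5/39 ≈ 197.13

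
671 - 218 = 453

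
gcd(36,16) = 4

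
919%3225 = 919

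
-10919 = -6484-4435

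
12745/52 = 245 + 5/52 ≈ 245.10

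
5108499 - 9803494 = -4694995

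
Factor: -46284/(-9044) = 3^1 * 17^(-1) * 29^1 = 87/17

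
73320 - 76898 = -3578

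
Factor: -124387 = -1 * 173^1 * 719^1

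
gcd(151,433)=1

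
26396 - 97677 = -71281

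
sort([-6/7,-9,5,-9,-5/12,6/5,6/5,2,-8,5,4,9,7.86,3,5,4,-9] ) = [-9,-9,-9,-8,-6/7,-5/12,6/5,6/5,2,3,4,4,5,5,5,7.86,9] 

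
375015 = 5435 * 69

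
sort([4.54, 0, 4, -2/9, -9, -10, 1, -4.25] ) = [-10, -9, -4.25, -2/9, 0, 1, 4, 4.54] 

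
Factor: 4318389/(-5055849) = -1 * 479821^1 * 561761^(-1) = -479821/561761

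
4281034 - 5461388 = -1180354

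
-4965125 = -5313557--348432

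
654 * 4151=2714754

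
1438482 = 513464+925018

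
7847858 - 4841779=3006079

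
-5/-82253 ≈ 0.0000608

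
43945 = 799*55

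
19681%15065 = 4616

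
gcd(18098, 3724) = 2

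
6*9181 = 55086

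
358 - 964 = -606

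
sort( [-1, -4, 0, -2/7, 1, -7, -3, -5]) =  [-7, -5, -4, -3, -1, -2/7, 0, 1]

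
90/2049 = 30/683 ≈ 0.0439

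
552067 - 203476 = 348591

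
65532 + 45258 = 110790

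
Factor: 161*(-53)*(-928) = 2^5*7^1*23^1*29^1*53^1 = 7918624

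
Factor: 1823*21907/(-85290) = -1*2^(-1)*3^(-1)*5^(-1)*19^1*1153^1*1823^1*2843^(-1) = -39936461/85290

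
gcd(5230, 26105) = 5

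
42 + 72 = 114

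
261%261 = 0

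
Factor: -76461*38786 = -1*2^1*3^1*7^1*11^2*41^1*43^1*331^1 = -2965616346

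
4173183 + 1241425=5414608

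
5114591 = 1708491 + 3406100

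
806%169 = 130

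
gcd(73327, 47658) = 1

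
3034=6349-3315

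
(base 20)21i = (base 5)11323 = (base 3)1011001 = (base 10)838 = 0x346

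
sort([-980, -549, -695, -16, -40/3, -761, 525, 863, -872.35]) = [-980, -872.35, -761, -695, -549, -16, -40/3, 525, 863]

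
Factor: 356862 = 2^1*3^1*11^1*5407^1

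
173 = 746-573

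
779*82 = 63878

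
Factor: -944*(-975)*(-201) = -1*2^4*3^2*5^2*13^1*59^1*67^1 = -185000400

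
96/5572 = 24/1393 ≈ 0.0172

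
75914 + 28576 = 104490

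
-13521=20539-34060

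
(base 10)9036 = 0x234c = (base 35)7d6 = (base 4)2031030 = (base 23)h1k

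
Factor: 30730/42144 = 2^(-4)*3^(-1)*5^1*7^1 = 35/48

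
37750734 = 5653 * 6678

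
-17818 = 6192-24010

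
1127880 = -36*(-31330)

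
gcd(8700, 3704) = 4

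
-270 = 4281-4551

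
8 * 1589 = 12712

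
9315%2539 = 1698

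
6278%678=176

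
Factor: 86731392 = 2^7*3^1*11^1*20533^1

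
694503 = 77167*9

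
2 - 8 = -6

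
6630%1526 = 526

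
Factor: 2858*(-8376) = -1*2^4*3^1*349^1*1429^1 = -23938608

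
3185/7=455=455.00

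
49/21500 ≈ 0.00228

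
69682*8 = 557456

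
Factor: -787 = -1 * 787^1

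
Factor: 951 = 3^1 * 317^1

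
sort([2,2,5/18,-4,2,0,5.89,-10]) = [-10,-4,0,5/18,2,2,2,5.89]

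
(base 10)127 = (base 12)a7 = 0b1111111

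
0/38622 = 0 = 0.00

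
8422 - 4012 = 4410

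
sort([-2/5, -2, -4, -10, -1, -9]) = [-10, -9, -4, -2, -1, -2/5]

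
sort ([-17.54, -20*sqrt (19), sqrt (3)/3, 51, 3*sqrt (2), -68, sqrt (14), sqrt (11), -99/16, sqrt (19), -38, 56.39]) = [-20*sqrt (19), -68, -38, -17.54, -99/16, sqrt (3)/3, sqrt (11), sqrt (14), 3*sqrt (2), sqrt (19), 51, 56.39]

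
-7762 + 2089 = -5673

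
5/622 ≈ 0.00804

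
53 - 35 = 18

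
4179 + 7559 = 11738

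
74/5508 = 37/2754 ≈ 0.0134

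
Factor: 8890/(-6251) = -1*2^1*5^1*19^(-1)*47^(-1)*127^1 = -1270/893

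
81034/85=953 + 29/85 ≈ 953.34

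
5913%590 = 13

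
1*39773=39773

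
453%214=25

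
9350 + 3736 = 13086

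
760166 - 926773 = -166607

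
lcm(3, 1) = 3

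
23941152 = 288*83129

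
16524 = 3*5508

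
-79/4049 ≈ -0.0195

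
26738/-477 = -56 - 26/477 ≈ -56.05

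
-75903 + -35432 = -111335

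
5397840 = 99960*54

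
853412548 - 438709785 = 414702763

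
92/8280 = 1/90 ≈ 0.0111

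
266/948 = 133/474 ≈ 0.281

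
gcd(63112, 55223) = 7889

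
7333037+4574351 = 11907388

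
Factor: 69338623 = 29^1 * 2390987^1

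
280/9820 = 14/491 ≈ 0.0285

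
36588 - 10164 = 26424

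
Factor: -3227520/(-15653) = 2^7 * 3^1 * 5^1 * 11^(-1) * 41^2 * 1423^(-1)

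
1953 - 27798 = -25845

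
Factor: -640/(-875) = 2^7*5^(-2)*7^(-1) = 128/175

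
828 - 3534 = -2706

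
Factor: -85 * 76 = -1 * 2^2 * 5^1 * 17^1 * 19^1 = -6460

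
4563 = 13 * 351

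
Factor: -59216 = -1 * 2^4 * 3701^1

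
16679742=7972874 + 8706868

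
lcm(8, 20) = 40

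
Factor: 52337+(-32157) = 2^2 * 5^1 * 1009^1 = 20180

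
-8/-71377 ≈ 0.000112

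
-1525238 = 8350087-9875325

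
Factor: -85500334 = -1*2^1*41^1*1042687^1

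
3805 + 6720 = 10525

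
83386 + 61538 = 144924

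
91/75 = 1 + 16/75 ≈ 1.21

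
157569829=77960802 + 79609027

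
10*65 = 650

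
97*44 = 4268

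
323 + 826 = 1149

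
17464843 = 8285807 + 9179036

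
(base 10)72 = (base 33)26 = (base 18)40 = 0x48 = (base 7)132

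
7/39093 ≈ 0.000179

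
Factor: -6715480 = -1*2^3*5^1*167887^1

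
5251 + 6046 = 11297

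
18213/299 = 1401/23 ≈ 60.91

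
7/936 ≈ 0.00748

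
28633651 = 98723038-70089387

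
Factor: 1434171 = 3^1*17^1*61^1*461^1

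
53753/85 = 632 + 33/85 ≈ 632.39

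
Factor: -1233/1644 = -1*2^ (-2)*3^1 = -3/4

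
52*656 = 34112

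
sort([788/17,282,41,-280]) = [-280,41,788/17,282]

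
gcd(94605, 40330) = 5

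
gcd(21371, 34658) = 43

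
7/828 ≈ 0.00845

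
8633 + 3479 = 12112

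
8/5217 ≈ 0.00153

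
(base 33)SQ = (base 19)2C0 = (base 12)672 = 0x3B6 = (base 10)950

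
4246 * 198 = 840708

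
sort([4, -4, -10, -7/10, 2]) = [-10, -4, -7/10, 2, 4]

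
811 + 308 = 1119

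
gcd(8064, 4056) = 24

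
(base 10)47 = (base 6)115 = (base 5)142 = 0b101111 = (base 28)1j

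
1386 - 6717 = -5331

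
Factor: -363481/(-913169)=23^(-1) * 39703^(-1) * 363481^1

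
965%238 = 13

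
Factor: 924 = 2^2 * 3^1 * 7^1 * 11^1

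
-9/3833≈-0.00235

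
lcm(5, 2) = 10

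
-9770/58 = -168 - 13/29 ≈ -168.45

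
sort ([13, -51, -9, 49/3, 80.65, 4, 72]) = [-51, -9, 4, 13, 49/3, 72, 80.65]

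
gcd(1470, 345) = 15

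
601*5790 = 3479790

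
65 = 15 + 50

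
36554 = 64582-28028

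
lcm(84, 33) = 924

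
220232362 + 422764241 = 642996603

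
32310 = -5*(-6462)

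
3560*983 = 3499480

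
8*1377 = 11016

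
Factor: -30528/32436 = -1*2^4*17^(-1) = -16/17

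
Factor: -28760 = -1 * 2^3 * 5^1 * 719^1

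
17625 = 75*235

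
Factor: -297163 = -1*29^1*10247^1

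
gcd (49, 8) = 1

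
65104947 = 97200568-32095621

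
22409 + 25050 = 47459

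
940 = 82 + 858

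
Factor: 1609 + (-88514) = -1 * 5^1 * 7^1 * 13^1 * 191^1 = -86905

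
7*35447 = 248129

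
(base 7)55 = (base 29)1b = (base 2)101000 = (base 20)20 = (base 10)40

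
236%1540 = 236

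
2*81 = 162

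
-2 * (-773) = 1546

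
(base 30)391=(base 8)5633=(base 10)2971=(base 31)32q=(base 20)78b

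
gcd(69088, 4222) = 2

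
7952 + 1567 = 9519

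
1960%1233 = 727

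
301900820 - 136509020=165391800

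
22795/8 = 2849+3/8 ≈ 2849.38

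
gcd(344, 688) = 344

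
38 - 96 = -58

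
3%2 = 1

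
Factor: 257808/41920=2^(-2) * 3^1 * 5^(-1) * 41^1=123/20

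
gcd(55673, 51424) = 1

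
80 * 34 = 2720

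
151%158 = 151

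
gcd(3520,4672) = 64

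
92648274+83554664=176202938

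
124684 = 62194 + 62490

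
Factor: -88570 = -1 * 2^1 * 5^1 * 17^1 * 521^1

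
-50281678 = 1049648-51331326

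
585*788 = 460980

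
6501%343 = 327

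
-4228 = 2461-6689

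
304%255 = 49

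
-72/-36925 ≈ 0.00195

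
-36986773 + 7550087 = -29436686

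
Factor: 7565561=17^1*445033^1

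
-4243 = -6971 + 2728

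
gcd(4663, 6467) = 1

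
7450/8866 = 3725/4433 ≈ 0.840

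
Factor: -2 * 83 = -1 * 2^1 * 83^1 = -166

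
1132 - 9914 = -8782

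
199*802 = 159598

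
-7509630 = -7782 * 965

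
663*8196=5433948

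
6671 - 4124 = 2547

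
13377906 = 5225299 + 8152607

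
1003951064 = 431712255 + 572238809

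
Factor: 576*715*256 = 2^14*3^2*5^1*11^1*13^1 = 105431040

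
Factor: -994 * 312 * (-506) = 2^5 * 3^1 * 7^1 * 11^1 * 13^1 * 23^1 * 71^1 = 156924768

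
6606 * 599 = 3956994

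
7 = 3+4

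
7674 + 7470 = 15144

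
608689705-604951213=3738492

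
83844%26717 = 3693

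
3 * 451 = 1353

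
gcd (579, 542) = 1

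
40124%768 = 188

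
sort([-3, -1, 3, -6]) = [-6, -3, -1, 3]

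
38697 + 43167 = 81864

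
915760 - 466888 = 448872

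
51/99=17/33 ≈ 0.515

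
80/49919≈0.00160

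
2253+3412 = 5665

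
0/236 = 0 = 0.00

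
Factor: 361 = 19^2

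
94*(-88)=-8272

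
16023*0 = 0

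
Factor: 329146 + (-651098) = -1*2^5*10061^1 = -321952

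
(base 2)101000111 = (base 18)103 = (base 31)ah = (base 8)507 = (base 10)327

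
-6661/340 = -19 - 201/340 ≈ -19.59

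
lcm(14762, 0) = 0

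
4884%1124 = 388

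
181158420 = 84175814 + 96982606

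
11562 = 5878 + 5684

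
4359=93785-89426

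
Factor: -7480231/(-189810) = 2^(-1) * 3^(-3) * 5^(-1) * 11^1 * 19^(-1) * 29^1 * 37^(-1) * 131^1 * 179^1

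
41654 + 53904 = 95558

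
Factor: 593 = 593^1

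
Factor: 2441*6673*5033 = 7^1*719^1*2441^1*6673^1 = 81981495169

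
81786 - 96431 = -14645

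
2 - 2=0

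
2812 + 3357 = 6169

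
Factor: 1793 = 11^1*163^1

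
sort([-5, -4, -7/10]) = [-5, -4, -7/10]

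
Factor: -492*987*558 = -1*2^3*3^4*7^1*31^1*41^1*47^1 = -270967032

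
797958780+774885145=1572843925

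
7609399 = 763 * 9973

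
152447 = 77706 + 74741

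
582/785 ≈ 0.741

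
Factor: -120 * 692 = -1 * 2^5 * 3^1 * 5^1 * 173^1 = -83040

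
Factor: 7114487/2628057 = 3^(-1)*876019^(-1)*7114487^1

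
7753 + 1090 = 8843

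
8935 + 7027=15962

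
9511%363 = 73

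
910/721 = 130/103≈1.26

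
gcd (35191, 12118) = 1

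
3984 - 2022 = 1962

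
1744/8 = 218 = 218.00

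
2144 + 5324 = 7468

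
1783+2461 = 4244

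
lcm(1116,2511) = 10044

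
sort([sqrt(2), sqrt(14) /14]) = [sqrt(14) /14, sqrt(2)]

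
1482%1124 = 358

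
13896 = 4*3474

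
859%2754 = 859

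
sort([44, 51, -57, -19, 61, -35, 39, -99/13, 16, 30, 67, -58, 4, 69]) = [-58, -57, -35, -19, -99/13, 4, 16, 30, 39, 44, 51, 61, 67, 69]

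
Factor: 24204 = 2^2 * 3^1 * 2017^1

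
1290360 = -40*(-32259) 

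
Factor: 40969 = 53^1*773^1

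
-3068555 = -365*8407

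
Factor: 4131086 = 2^1*67^1*30829^1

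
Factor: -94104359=-1 * 19^1 * 4952861^1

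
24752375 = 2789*8875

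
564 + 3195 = 3759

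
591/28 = 21 + 3/28 ≈ 21.11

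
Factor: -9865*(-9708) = 2^2*3^1*5^1*809^1*1973^1 = 95769420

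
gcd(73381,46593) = 1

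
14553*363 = 5282739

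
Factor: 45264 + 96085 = 13^1*83^1*131^1 = 141349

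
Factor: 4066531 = 7^1*53^1*97^1*113^1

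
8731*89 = 777059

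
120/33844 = 30/8461 ≈ 0.00355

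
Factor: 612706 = 2^1*83^1*3691^1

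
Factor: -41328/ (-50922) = 2^3*3^ (-1)*7^1*23^ (-1) = 56/69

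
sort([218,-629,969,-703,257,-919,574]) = [-919,-703,-629,218,257,574,969]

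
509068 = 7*72724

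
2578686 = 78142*33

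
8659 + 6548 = 15207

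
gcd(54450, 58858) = 2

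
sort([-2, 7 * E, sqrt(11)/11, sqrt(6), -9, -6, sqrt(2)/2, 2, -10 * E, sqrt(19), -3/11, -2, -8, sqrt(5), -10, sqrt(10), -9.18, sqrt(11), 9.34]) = [-10 * E, -10, -9.18, -9, -8, -6, -2, -2, -3/11, sqrt(11)/11, sqrt(2)/2, 2, sqrt(5), sqrt(6), sqrt(10), sqrt(11), sqrt(19), 9.34, 7 * E]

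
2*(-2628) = -5256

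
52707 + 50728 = 103435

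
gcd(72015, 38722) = 1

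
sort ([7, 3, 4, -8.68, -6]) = [-8.68, -6, 3, 4, 7]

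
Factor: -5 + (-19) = -1*2^3*3^1 = -24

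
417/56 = 7 + 25/56 ≈ 7.45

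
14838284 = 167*88852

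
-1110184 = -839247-270937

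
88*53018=4665584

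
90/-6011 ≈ -0.0150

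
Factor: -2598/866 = -1 * 3^1 = -3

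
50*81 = 4050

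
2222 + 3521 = 5743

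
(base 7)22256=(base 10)5627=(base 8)12773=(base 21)cfk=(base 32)5fr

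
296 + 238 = 534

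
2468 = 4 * 617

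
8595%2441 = 1272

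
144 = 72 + 72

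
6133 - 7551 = -1418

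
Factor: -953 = -1*953^1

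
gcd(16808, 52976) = 88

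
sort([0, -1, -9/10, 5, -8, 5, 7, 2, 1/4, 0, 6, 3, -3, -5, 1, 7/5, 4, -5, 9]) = [-8, -5, -5, -3, -1, -9/10, 0, 0, 1/4, 1, 7/5, 2, 3, 4, 5, 5, 6, 7, 9]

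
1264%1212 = 52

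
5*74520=372600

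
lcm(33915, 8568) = 813960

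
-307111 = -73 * 4207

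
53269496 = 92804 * 574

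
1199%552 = 95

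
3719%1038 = 605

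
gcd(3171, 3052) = 7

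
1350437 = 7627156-6276719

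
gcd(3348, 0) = 3348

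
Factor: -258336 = -1*2^5*3^3*13^1*23^1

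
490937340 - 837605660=-346668320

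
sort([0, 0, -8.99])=[-8.99, 0, 0]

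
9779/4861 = 2+57/4861 ≈ 2.01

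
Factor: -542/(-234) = 3^(-2)*13^(-1)*271^1 = 271/117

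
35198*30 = 1055940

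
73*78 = 5694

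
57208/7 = 8172 + 4/7 ≈ 8172.57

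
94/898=47/449 ≈ 0.105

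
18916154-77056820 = -58140666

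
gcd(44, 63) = 1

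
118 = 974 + -856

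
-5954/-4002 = 1 + 976/2001 ≈ 1.49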